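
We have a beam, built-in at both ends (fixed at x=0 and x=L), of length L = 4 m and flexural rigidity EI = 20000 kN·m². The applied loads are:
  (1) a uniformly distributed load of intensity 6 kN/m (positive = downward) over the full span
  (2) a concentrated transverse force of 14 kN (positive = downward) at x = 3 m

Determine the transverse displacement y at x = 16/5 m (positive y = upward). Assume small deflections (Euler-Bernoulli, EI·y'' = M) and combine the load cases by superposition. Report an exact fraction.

Load 1 — uniform load w=6 kN/m over full span:
  y_1 = -wx²(L-x)²/(24EI) = -6·(16/5)²·(4-(16/5))²/(24·20000) = -32/390625 m
Load 2 — point force P=14 kN at a=3 m (b=L-a=1):
  y_2 = -Pa²(L-x)²(3bL-(3b+a)(L-x))/(6L³EI)  [x>a] = -14·3²·(4-(16/5))²·(3·1·4-(3·1+3)·(4-(16/5)))/(6·4³·20000) = -189/2500000 m
Superposition: y = Σ y_i = -1969/12500000 m ≈ -0.000158 m

y(16/5) = -1969/12500000 m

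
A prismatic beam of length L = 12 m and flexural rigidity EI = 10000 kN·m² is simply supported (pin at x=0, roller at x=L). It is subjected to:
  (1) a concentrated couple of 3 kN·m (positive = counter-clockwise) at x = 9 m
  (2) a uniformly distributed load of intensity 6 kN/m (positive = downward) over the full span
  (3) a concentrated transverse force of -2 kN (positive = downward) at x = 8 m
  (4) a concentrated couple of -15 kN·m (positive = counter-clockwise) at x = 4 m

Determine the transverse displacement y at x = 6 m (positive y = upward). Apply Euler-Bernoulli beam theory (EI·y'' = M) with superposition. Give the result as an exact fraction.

Load 1 — applied couple M₀=3 kN·m at a=9 m (b=L-a=3):
  y_1 = (M₀x³/(6L)+C₁x)/EI  [x≤a] with C₁=M₀(3b²-L²)/(6L)=-39/8 = (3·6³/(6·12)+(-39/8)·6)/10000 = -81/40000 m
Load 2 — uniform load w=6 kN/m over full span:
  y_2 = -wx(L³-2Lx²+x³)/(24EI) = -6·6·(12³-2·12·6²+6³)/(24·10000) = -81/500 m
Load 3 — point force P=-2 kN at a=8 m (b=L-a=4):
  y_3 = -Pbx(L²-b²-x²)/(6LEI)  [x≤a] = -(-2)·4·6·(12²-4²-6²)/(6·12·10000) = 23/3750 m
Load 4 — applied couple M₀=-15 kN·m at a=4 m (b=L-a=8):
  y_4 = (M₀x³/(6L)-M₀(x-a)²/2+C₁x)/EI  [x>a] with C₁=M₀(3b²-L²)/(6L)=-10 = ((-15)·6³/(6·12)-(-15)·(6-4)²/2+(-10)·6)/10000 = -3/400 m
Superposition: y = Σ y_i = -19847/120000 m ≈ -0.165392 m

y(6) = -19847/120000 m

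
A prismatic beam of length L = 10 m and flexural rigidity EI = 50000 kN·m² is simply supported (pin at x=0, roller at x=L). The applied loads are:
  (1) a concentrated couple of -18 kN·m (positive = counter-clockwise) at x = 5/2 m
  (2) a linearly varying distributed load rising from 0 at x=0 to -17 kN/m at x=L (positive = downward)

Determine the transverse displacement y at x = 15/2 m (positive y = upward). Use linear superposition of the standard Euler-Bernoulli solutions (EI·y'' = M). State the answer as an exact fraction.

Load 1 — applied couple M₀=-18 kN·m at a=5/2 m (b=L-a=15/2):
  y_1 = (M₀x³/(6L)-M₀(x-a)²/2+C₁x)/EI  [x>a] with C₁=M₀(3b²-L²)/(6L)=-165/8 = ((-18)·(15/2)³/(6·10)-(-18)·((15/2)-(5/2))²/2+(-165/8)·(15/2))/50000 = -9/8000 m
Load 2 — triangular load w₀=-17 kN/m (0→w₀ over full span):
  y_2 = -w₀x(7L⁴-10L²x²+3x⁴)/(360LEI) = -(-17)·(15/2)·(7·10⁴-10·10²·(15/2)²+3·(15/2)⁴)/(360·10·50000) = 2023/122880 m
Superposition: y = Σ y_i = 47119/3072000 m ≈ 0.015338 m

y(15/2) = 47119/3072000 m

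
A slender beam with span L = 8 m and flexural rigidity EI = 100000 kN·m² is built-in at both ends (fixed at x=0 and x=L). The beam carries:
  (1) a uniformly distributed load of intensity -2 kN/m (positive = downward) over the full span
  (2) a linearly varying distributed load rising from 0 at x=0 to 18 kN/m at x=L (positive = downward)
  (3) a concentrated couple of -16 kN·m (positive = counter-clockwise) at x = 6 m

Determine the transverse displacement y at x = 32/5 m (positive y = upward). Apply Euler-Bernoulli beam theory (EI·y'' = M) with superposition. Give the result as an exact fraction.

Load 1 — uniform load w=-2 kN/m over full span:
  y_1 = -wx²(L-x)²/(24EI) = -(-2)·(32/5)²·(8-(32/5))²/(24·100000) = 512/5859375 m
Load 2 — triangular load w₀=18 kN/m (0→w₀ over full span):
  y_2 = -w₀x²(L-x)²(x+2L)/(120LEI) = -18·(32/5)²·(8-(32/5))²·((32/5)+2·8)/(120·8·100000) = -21504/48828125 m
Load 3 — applied couple M₀=-16 kN·m at a=6 m (b=L-a=2):
  y_3 = (R_Ax³/6 - M_Ax²/2 - M₀(x-a)²/2)/EI  [x>a] with R_A=-9/4, M_A=-5 = ((-9/4)·(32/5)³/6 - (-5)·(32/5)²/2 - (-16)·((32/5)-6)²/2)/100000 = 21/390625 m
Superposition: y = Σ y_i = -43837/146484375 m ≈ -0.000299 m

y(32/5) = -43837/146484375 m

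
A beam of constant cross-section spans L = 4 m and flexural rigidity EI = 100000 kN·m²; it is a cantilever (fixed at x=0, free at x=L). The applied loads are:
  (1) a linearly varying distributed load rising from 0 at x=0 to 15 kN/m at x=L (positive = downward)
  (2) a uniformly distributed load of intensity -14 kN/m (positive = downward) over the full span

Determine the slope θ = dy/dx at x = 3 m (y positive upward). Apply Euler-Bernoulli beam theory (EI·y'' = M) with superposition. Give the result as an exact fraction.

θ(3) = 939/3200000 rad

Load 1 — triangular load w₀=15 kN/m (0→w₀ over full span):
  θ_1 = (w₀Lx²/4-w₀L²x/3-w₀x⁴/(24L))/EI = (15·4·3²/4-15·4²·3/3-15·3⁴/(24·4))/100000 = -753/640000 rad
Load 2 — uniform load w=-14 kN/m over full span:
  θ_2 = -wx(x²-3Lx+3L²)/(6EI) = -(-14)·3·(3²-3·4·3+3·4²)/(6·100000) = 147/100000 rad
Superposition: θ = Σ θ_i = 939/3200000 rad ≈ 0.000293 rad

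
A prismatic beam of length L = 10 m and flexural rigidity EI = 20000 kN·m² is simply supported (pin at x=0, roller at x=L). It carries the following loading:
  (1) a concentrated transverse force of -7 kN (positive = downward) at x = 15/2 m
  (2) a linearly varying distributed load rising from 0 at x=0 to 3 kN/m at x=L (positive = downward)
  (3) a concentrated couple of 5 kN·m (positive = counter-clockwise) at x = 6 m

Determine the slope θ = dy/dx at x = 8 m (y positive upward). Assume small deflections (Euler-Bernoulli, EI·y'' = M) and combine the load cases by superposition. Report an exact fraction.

θ(8) = 11689/9600000 rad

Load 1 — point force P=-7 kN at a=15/2 m (b=L-a=5/2):
  θ_1 = -Pa(2L²-6Lx+3x²+a²)/(6LEI)  [x>a] = -(-7)·(15/2)·(2·10²-6·10·8+3·8²+(15/2)²)/(6·10·20000) = -889/640000 rad
Load 2 — triangular load w₀=3 kN/m (0→w₀ over full span):
  θ_2 = -w₀(7L⁴-30L²x²+15x⁴)/(360LEI) = -3·(7·10⁴-30·10²·8²+15·8⁴)/(360·10·20000) = 757/300000 rad
Load 3 — applied couple M₀=5 kN·m at a=6 m (b=L-a=4):
  θ_3 = (M₀x²/(2L)-M₀(x-a)+C₁)/EI  [x>a] with C₁=M₀(3b²-L²)/(6L)=-13/3 = (5·8²/(2·10)-5·(8-6)+(-13/3))/20000 = 1/12000 rad
Superposition: θ = Σ θ_i = 11689/9600000 rad ≈ 0.001218 rad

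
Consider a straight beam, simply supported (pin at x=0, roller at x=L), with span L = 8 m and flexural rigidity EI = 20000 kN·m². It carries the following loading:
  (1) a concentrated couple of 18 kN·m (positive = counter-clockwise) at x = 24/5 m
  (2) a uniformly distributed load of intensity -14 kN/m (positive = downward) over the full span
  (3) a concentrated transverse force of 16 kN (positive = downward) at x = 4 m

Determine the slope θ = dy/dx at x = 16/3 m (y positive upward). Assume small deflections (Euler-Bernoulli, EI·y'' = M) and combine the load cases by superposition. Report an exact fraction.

Load 1 — applied couple M₀=18 kN·m at a=24/5 m (b=L-a=16/5):
  θ_1 = (M₀x²/(2L)-M₀(x-a)+C₁)/EI  [x>a] with C₁=M₀(3b²-L²)/(6L)=-312/25 = (18·(16/3)²/(2·8)-18·((16/3)-(24/5))+(-312/25))/20000 = 31/62500 rad
Load 2 — uniform load w=-14 kN/m over full span:
  θ_2 = -w(L³-6Lx²+4x³)/(24EI) = -(-14)·(8³-6·8·(16/3)²+4·(16/3)³)/(24·20000) = -364/50625 rad
Load 3 — point force P=16 kN at a=4 m (b=L-a=4):
  θ_3 = -Pa(2L²-6Lx+3x²+a²)/(6LEI)  [x>a] = -16·4·(2·8²-6·8·(16/3)+3·(16/3)²+4²)/(6·8·20000) = 2/1125 rad
Superposition: θ = Σ θ_i = -24889/5062500 rad ≈ -0.004916 rad

θ(16/3) = -24889/5062500 rad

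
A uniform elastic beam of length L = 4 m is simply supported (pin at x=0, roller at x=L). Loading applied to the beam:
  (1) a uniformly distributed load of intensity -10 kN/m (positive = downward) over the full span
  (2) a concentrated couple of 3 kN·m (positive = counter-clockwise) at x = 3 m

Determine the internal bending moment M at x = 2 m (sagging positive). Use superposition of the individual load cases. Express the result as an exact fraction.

Load 1 — uniform load w=-10 kN/m over full span:
  M_1 = wx(L-x)/2 = (-10)·2·(4-2)/2 = -20 kN·m
Load 2 — applied couple M₀=3 kN·m at a=3 m (b=L-a=1):
  M_2 = M₀x/L  [x≤a] = 3·2/4 = 3/2 kN·m
Superposition: M = Σ M_i = -37/2 kN·m ≈ -18.500000 kN·m

M(2) = -37/2 kN·m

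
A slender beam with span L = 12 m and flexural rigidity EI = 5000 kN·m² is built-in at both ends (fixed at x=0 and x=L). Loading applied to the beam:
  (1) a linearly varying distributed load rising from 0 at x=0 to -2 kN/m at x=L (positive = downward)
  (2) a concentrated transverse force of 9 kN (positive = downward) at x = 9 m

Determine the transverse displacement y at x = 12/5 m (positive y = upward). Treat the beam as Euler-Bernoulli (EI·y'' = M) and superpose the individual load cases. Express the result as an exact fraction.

Load 1 — triangular load w₀=-2 kN/m (0→w₀ over full span):
  y_1 = -w₀x²(L-x)²(x+2L)/(120LEI) = -(-2)·(12/5)²·(12-(12/5))²·((12/5)+2·12)/(120·12·5000) = 38016/9765625 m
Load 2 — point force P=9 kN at a=9 m (b=L-a=3):
  y_2 = -Pb²x²(3aL-(3a+b)x)/(6L³EI)  [x≤a] = -9·3²·(12/5)²·(3·9·12-(3·9+3)·(12/5))/(6·12³·5000) = -567/250000 m
Superposition: y = Σ y_i = 253881/156250000 m ≈ 0.001625 m

y(12/5) = 253881/156250000 m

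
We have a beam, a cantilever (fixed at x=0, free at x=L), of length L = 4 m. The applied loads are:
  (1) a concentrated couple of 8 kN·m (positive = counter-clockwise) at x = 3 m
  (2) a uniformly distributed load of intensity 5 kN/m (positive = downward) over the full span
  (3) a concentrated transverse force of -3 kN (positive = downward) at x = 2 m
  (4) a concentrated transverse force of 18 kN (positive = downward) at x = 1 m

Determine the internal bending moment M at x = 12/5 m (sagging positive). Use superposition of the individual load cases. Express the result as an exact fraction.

M(12/5) = 8/5 kN·m

Load 1 — applied couple M₀=8 kN·m at a=3 m (b=L-a=1):
  M_1 = M₀  [x≤a] = 8 = 8 kN·m
Load 2 — uniform load w=5 kN/m over full span:
  M_2 = -w(L-x)²/2 = -5·(4-(12/5))²/2 = -32/5 kN·m
Load 3 — point force P=-3 kN at a=2 m (b=L-a=2):
  M_3 = 0  [x>a] = 0 kN·m
Load 4 — point force P=18 kN at a=1 m (b=L-a=3):
  M_4 = 0  [x>a] = 0 kN·m
Superposition: M = Σ M_i = 8/5 kN·m ≈ 1.600000 kN·m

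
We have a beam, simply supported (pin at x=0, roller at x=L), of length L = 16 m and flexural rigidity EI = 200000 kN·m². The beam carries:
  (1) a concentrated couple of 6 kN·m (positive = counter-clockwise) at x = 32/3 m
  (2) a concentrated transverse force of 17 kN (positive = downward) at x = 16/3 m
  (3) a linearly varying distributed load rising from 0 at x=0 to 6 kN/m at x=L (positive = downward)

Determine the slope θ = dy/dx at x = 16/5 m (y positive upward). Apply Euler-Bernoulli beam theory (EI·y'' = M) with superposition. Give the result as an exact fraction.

Load 1 — applied couple M₀=6 kN·m at a=32/3 m (b=L-a=16/3):
  θ_1 = (M₀x²/(2L)+C₁)/EI  [x≤a] with C₁=M₀(3b²-L²)/(6L)=-32/3 = (6·(16/5)²/(2·16)+(-32/3))/200000 = -41/937500 rad
Load 2 — point force P=17 kN at a=16/3 m (b=L-a=32/3):
  θ_2 = -Pb(L²-b²-3x²)/(6LEI)  [x≤a] = -17·(32/3)·(16²-(32/3)²-3·(16/5)²)/(6·16·200000) = -6664/6328125 rad
Load 3 — triangular load w₀=6 kN/m (0→w₀ over full span):
  θ_3 = -w₀(7L⁴-30L²x²+15x⁴)/(360LEI) = -6·(7·16⁴-30·16²·(16/5)²+15·(16/5)⁴)/(360·16·200000) = -11648/5859375 rad
Superposition: θ = Σ θ_i = -1952059/632812500 rad ≈ -0.003085 rad

θ(16/5) = -1952059/632812500 rad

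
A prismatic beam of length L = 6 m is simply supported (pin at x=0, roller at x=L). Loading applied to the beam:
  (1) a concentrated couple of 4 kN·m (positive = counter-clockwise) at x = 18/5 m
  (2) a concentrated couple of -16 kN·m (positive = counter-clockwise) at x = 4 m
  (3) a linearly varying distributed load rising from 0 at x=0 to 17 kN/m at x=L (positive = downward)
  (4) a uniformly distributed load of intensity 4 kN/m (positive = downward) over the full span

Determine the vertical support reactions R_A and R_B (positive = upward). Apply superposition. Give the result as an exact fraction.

R_A = 27 kN, R_B = 48 kN

Load 1 — applied couple M₀=4 kN·m at a=18/5 m (b=L-a=12/5):
  R_A = M₀/L = 4/6 = 2/3 kN
  R_B = -M₀/L = -4/6 = -2/3 kN
Load 2 — applied couple M₀=-16 kN·m at a=4 m (b=L-a=2):
  R_A = M₀/L = (-16)/6 = -8/3 kN
  R_B = -M₀/L = -(-16)/6 = 8/3 kN
Load 3 — triangular load w₀=17 kN/m (0→w₀ over full span):
  R_A = w₀L/6 = 17·6/6 = 17 kN
  R_B = w₀L/3 = 17·6/3 = 34 kN
Load 4 — uniform load w=4 kN/m over full span:
  R_A = wL/2 = 4·6/2 = 12 kN
  R_B = wL/2 = 4·6/2 = 12 kN
Superposition: R_A = 27 kN, R_B = 48 kN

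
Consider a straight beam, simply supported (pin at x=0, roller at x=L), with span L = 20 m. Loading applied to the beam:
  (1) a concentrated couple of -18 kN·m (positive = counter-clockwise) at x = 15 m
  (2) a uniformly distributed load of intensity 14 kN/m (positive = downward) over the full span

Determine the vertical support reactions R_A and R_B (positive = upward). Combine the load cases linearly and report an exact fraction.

Load 1 — applied couple M₀=-18 kN·m at a=15 m (b=L-a=5):
  R_A = M₀/L = (-18)/20 = -9/10 kN
  R_B = -M₀/L = -(-18)/20 = 9/10 kN
Load 2 — uniform load w=14 kN/m over full span:
  R_A = wL/2 = 14·20/2 = 140 kN
  R_B = wL/2 = 14·20/2 = 140 kN
Superposition: R_A = 1391/10 kN, R_B = 1409/10 kN

R_A = 1391/10 kN, R_B = 1409/10 kN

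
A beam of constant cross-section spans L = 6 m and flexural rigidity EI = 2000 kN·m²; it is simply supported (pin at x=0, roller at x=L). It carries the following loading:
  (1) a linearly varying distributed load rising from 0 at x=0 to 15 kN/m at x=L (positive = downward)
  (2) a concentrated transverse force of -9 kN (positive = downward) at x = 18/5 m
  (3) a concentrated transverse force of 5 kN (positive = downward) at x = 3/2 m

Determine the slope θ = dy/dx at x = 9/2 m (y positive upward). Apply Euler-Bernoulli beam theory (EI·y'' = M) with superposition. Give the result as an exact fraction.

θ(9/2) = 1187973/64000000 rad

Load 1 — triangular load w₀=15 kN/m (0→w₀ over full span):
  θ_1 = -w₀(7L⁴-30L²x²+15x⁴)/(360LEI) = -15·(7·6⁴-30·6²·(9/2)²+15·(9/2)⁴)/(360·6·2000) = 11817/512000 rad
Load 2 — point force P=-9 kN at a=18/5 m (b=L-a=12/5):
  θ_2 = -Pa(2L²-6Lx+3x²+a²)/(6LEI)  [x>a] = -(-9)·(18/5)·(2·6²-6·6·(9/2)+3·(9/2)²+(18/5)²)/(6·6·2000) = -14661/2000000 rad
Load 3 — point force P=5 kN at a=3/2 m (b=L-a=9/2):
  θ_3 = -Pa(2L²-6Lx+3x²+a²)/(6LEI)  [x>a] = -5·(3/2)·(2·6²-6·6·(9/2)+3·(9/2)²+(3/2)²)/(6·6·2000) = 9/3200 rad
Superposition: θ = Σ θ_i = 1187973/64000000 rad ≈ 0.018562 rad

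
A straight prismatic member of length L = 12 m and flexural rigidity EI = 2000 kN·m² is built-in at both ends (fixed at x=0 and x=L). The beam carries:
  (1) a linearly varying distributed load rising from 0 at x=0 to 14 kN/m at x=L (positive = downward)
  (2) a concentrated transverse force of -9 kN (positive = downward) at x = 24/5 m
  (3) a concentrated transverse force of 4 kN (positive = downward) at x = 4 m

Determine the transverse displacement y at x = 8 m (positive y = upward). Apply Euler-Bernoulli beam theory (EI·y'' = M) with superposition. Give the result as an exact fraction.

y(8) = -181496/1265625 m

Load 1 — triangular load w₀=14 kN/m (0→w₀ over full span):
  y_1 = -w₀x²(L-x)²(x+2L)/(120LEI) = -14·8²·(12-8)²·(8+2·12)/(120·12·2000) = -896/5625 m
Load 2 — point force P=-9 kN at a=24/5 m (b=L-a=36/5):
  y_2 = -Pa²(L-x)²(3bL-(3b+a)(L-x))/(6L³EI)  [x>a] = -(-9)·(24/5)²·(12-8)²·(3·(36/5)·12-(3·(36/5)+(24/5))·(12-8))/(6·12³·2000) = 384/15625 m
Load 3 — point force P=4 kN at a=4 m (b=L-a=8):
  y_3 = -Pa²(L-x)²(3bL-(3b+a)(L-x))/(6L³EI)  [x>a] = -4·4²·(12-8)²·(3·8·12-(3·8+4)·(12-8))/(6·12³·2000) = -88/10125 m
Superposition: y = Σ y_i = -181496/1265625 m ≈ -0.143404 m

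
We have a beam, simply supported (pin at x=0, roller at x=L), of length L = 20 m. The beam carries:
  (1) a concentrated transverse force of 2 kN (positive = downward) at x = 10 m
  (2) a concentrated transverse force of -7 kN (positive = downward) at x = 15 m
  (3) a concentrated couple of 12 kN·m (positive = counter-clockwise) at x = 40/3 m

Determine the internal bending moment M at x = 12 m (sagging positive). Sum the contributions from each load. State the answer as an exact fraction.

Load 1 — point force P=2 kN at a=10 m (b=L-a=10):
  M_1 = Pa(L-x)/L  [x>a] = 2·10·(20-12)/20 = 8 kN·m
Load 2 — point force P=-7 kN at a=15 m (b=L-a=5):
  M_2 = Pbx/L  [x≤a] = (-7)·5·12/20 = -21 kN·m
Load 3 — applied couple M₀=12 kN·m at a=40/3 m (b=L-a=20/3):
  M_3 = M₀x/L  [x≤a] = 12·12/20 = 36/5 kN·m
Superposition: M = Σ M_i = -29/5 kN·m ≈ -5.800000 kN·m

M(12) = -29/5 kN·m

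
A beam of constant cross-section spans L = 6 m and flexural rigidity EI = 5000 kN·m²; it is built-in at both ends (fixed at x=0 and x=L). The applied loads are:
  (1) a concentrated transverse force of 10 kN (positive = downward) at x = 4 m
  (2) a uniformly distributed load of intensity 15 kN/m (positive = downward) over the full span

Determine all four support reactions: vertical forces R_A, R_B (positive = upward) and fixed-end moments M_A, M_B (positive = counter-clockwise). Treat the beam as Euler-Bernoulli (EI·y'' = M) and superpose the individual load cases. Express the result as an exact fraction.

Load 1 — point force P=10 kN at a=4 m (b=L-a=2):
  R_A = Pb²(3a+b)/L³ = 10·2²·(3·4+2)/6³ = 70/27 kN
  M_A = Pab²/L² = 10·4·2²/6² = 40/9 kN·m
  R_B = Pa²(a+3b)/L³ = 10·4²·(4+3·2)/6³ = 200/27 kN
  M_B = -Pa²b/L² = -10·4²·2/6² = -80/9 kN·m
Load 2 — uniform load w=15 kN/m over full span:
  R_A = wL/2 = 15·6/2 = 45 kN
  M_A = wL²/12 = 15·6²/12 = 45 kN·m
  R_B = wL/2 = 15·6/2 = 45 kN
  M_B = -wL²/12 = -15·6²/12 = -45 kN·m
Superposition: R_A = 1285/27 kN, M_A = 445/9 kN·m, R_B = 1415/27 kN, M_B = -485/9 kN·m

R_A = 1285/27 kN, M_A = 445/9 kN·m, R_B = 1415/27 kN, M_B = -485/9 kN·m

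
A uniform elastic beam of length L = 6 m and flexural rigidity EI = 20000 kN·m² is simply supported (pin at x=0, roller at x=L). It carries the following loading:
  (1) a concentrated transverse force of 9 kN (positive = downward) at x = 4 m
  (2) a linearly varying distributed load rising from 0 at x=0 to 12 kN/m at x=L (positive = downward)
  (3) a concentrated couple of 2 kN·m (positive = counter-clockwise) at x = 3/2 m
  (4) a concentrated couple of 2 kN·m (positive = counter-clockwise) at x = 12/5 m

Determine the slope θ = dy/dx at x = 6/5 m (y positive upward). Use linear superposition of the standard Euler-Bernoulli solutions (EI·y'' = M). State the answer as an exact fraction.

θ(6/5) = -268789/100000000 rad

Load 1 — point force P=9 kN at a=4 m (b=L-a=2):
  θ_1 = -Pb(L²-b²-3x²)/(6LEI)  [x≤a] = -9·2·(6²-2²-3·(6/5)²)/(6·6·20000) = -173/250000 rad
Load 2 — triangular load w₀=12 kN/m (0→w₀ over full span):
  θ_2 = -w₀(7L⁴-30L²x²+15x⁴)/(360LEI) = -12·(7·6⁴-30·6²·(6/5)²+15·(6/5)⁴)/(360·6·20000) = -819/390625 rad
Load 3 — applied couple M₀=2 kN·m at a=3/2 m (b=L-a=9/2):
  θ_3 = (M₀x²/(2L)+C₁)/EI  [x≤a] with C₁=M₀(3b²-L²)/(6L)=11/8 = (2·(6/5)²/(2·6)+(11/8))/20000 = 323/4000000 rad
Load 4 — applied couple M₀=2 kN·m at a=12/5 m (b=L-a=18/5):
  θ_4 = (M₀x²/(2L)+C₁)/EI  [x≤a] with C₁=M₀(3b²-L²)/(6L)=4/25 = (2·(6/5)²/(2·6)+(4/25))/20000 = 1/50000 rad
Superposition: θ = Σ θ_i = -268789/100000000 rad ≈ -0.002688 rad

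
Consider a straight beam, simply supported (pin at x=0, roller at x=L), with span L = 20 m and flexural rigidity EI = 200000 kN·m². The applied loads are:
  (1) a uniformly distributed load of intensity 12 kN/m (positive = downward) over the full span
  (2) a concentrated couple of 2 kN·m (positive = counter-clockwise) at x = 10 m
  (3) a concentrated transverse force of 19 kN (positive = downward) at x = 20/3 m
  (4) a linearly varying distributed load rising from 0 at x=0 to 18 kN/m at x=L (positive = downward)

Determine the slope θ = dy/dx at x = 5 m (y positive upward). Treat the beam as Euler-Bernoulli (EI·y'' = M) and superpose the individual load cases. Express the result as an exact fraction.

Load 1 — uniform load w=12 kN/m over full span:
  θ_1 = -w(L³-6Lx²+4x³)/(24EI) = -12·(20³-6·20·5²+4·5³)/(24·200000) = -11/800 rad
Load 2 — applied couple M₀=2 kN·m at a=10 m (b=L-a=10):
  θ_2 = (M₀x²/(2L)+C₁)/EI  [x≤a] with C₁=M₀(3b²-L²)/(6L)=-5/3 = (2·5²/(2·20)+(-5/3))/200000 = -1/480000 rad
Load 3 — point force P=19 kN at a=20/3 m (b=L-a=40/3):
  θ_3 = -Pb(L²-b²-3x²)/(6LEI)  [x≤a] = -19·(40/3)·(20²-(40/3)²-3·5²)/(6·20·200000) = -1007/648000 rad
Load 4 — triangular load w₀=18 kN/m (0→w₀ over full span):
  θ_4 = -w₀(7L⁴-30L²x²+15x⁴)/(360LEI) = -18·(7·20⁴-30·20²·5²+15·5⁴)/(360·20·200000) = -1327/128000 rad
Superposition: θ = Σ θ_i = -1330903/51840000 rad ≈ -0.025673 rad

θ(5) = -1330903/51840000 rad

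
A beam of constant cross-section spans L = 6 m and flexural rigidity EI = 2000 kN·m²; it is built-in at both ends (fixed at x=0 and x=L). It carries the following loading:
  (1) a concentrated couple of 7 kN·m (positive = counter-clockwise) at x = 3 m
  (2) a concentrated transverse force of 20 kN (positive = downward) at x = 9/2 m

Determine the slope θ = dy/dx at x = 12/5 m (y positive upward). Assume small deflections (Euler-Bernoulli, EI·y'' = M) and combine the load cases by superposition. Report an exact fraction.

Load 1 — applied couple M₀=7 kN·m at a=3 m (b=L-a=3):
  θ_1 = (R_Ax²/2 - M_Ax)/EI  [x≤a] with R_A=7/4, M_A=7/4 = ((7/4)·(12/5)²/2 - (7/4)·(12/5))/2000 = 21/50000 rad
Load 2 — point force P=20 kN at a=9/2 m (b=L-a=3/2):
  θ_2 = -Pb²x(2aL-(3a+b)x)/(2L³EI)  [x≤a] = -20·(3/2)²·(12/5)·(2·(9/2)·6-(3·(9/2)+(3/2))·(12/5))/(2·6³·2000) = -9/4000 rad
Superposition: θ = Σ θ_i = -183/100000 rad ≈ -0.001830 rad

θ(12/5) = -183/100000 rad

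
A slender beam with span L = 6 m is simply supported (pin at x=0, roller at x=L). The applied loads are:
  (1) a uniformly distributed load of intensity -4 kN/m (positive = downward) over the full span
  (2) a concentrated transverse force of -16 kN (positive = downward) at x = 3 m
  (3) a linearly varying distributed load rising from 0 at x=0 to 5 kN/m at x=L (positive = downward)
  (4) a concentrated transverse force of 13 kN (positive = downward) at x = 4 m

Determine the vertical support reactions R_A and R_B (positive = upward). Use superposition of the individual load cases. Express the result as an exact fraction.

R_A = -32/3 kN, R_B = -4/3 kN

Load 1 — uniform load w=-4 kN/m over full span:
  R_A = wL/2 = (-4)·6/2 = -12 kN
  R_B = wL/2 = (-4)·6/2 = -12 kN
Load 2 — point force P=-16 kN at a=3 m (b=L-a=3):
  R_A = Pb/L = (-16)·3/6 = -8 kN
  R_B = Pa/L = (-16)·3/6 = -8 kN
Load 3 — triangular load w₀=5 kN/m (0→w₀ over full span):
  R_A = w₀L/6 = 5·6/6 = 5 kN
  R_B = w₀L/3 = 5·6/3 = 10 kN
Load 4 — point force P=13 kN at a=4 m (b=L-a=2):
  R_A = Pb/L = 13·2/6 = 13/3 kN
  R_B = Pa/L = 13·4/6 = 26/3 kN
Superposition: R_A = -32/3 kN, R_B = -4/3 kN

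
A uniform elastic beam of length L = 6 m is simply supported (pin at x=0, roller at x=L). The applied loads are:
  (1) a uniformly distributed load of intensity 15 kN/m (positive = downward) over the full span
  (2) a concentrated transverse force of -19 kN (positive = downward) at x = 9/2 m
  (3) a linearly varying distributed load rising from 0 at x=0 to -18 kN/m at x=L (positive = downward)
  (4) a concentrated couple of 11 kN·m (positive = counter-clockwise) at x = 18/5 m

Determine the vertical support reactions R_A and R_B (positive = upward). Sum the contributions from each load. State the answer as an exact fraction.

R_A = 289/12 kN, R_B = -85/12 kN

Load 1 — uniform load w=15 kN/m over full span:
  R_A = wL/2 = 15·6/2 = 45 kN
  R_B = wL/2 = 15·6/2 = 45 kN
Load 2 — point force P=-19 kN at a=9/2 m (b=L-a=3/2):
  R_A = Pb/L = (-19)·(3/2)/6 = -19/4 kN
  R_B = Pa/L = (-19)·(9/2)/6 = -57/4 kN
Load 3 — triangular load w₀=-18 kN/m (0→w₀ over full span):
  R_A = w₀L/6 = (-18)·6/6 = -18 kN
  R_B = w₀L/3 = (-18)·6/3 = -36 kN
Load 4 — applied couple M₀=11 kN·m at a=18/5 m (b=L-a=12/5):
  R_A = M₀/L = 11/6 kN
  R_B = -M₀/L = -11/6 kN
Superposition: R_A = 289/12 kN, R_B = -85/12 kN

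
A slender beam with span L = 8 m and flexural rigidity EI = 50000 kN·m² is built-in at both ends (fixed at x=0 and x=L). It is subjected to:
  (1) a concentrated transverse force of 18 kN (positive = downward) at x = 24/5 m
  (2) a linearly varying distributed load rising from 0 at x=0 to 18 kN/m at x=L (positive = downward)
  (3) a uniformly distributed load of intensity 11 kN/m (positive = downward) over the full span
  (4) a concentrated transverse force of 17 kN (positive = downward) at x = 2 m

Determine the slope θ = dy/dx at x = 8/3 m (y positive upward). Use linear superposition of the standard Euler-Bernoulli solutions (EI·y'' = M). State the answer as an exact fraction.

Load 1 — point force P=18 kN at a=24/5 m (b=L-a=16/5):
  θ_1 = -Pb²x(2aL-(3a+b)x)/(2L³EI)  [x≤a] = -18·(16/5)²·(8/3)·(2·(24/5)·8-(3·(24/5)+(16/5))·(8/3))/(2·8³·50000) = -112/390625 rad
Load 2 — triangular load w₀=18 kN/m (0→w₀ over full span):
  θ_2 = -w₀(2x(L-x)(L-2x)(x+2L)+x²(L-x)²)/(120LEI) = -18·(2·(8/3)·(8-(8/3))·(8-2·(8/3))·((8/3)+2·8)+(8/3)²·(8-(8/3))²)/(120·8·50000) = -256/421875 rad
Load 3 — uniform load w=11 kN/m over full span:
  θ_3 = -wx(L-x)(L-2x)/(12EI) = -11·(8/3)·(8-(8/3))·(8-2·(8/3))/(12·50000) = -176/253125 rad
Load 4 — point force P=17 kN at a=2 m (b=L-a=6):
  θ_4 = Pa²(L-x)(2bL-(3b+a)(L-x))/(2L³EI)  [x>a] = 17·2²·(8-(8/3))·(2·6·8-(3·6+2)·(8-(8/3)))/(2·8³·50000) = -17/225000 rad
Superposition: θ = Σ θ_i = -421301/253125000 rad ≈ -0.001664 rad

θ(8/3) = -421301/253125000 rad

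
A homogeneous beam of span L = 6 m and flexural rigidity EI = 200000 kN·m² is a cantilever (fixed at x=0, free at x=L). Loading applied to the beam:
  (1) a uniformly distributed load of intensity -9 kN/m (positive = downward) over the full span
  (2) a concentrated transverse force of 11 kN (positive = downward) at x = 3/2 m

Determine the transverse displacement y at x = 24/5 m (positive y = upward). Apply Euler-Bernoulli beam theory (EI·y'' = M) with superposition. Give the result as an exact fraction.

Load 1 — uniform load w=-9 kN/m over full span:
  y_1 = -wx²(x²-4Lx+6L²)/(24EI) = -(-9)·(24/5)²·((24/5)²-4·6·(24/5)+6·6²)/(24·200000) = 10449/1953125 m
Load 2 — point force P=11 kN at a=3/2 m (b=L-a=9/2):
  y_2 = -Pa²(3x-a)/(6EI)  [x>a] = -11·(3/2)²·(3·(24/5)-(3/2))/(6·200000) = -4257/16000000 m
Superposition: y = Σ y_i = 10167651/2000000000 m ≈ 0.005084 m

y(24/5) = 10167651/2000000000 m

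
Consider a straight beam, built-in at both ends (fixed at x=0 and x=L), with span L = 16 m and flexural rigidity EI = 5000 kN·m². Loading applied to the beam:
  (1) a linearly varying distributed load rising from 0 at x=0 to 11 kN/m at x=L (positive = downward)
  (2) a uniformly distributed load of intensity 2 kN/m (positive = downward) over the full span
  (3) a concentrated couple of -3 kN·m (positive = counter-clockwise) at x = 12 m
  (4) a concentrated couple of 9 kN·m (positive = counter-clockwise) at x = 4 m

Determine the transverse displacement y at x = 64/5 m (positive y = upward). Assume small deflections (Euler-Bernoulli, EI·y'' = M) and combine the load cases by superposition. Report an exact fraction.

Load 1 — triangular load w₀=11 kN/m (0→w₀ over full span):
  y_1 = -w₀x²(L-x)²(x+2L)/(120LEI) = -11·(64/5)²·(16-(64/5))²·((64/5)+2·16)/(120·16·5000) = -2523136/29296875 m
Load 2 — uniform load w=2 kN/m over full span:
  y_2 = -wx²(L-x)²/(24EI) = -2·(64/5)²·(16-(64/5))²/(24·5000) = -32768/1171875 m
Load 3 — applied couple M₀=-3 kN·m at a=12 m (b=L-a=4):
  y_3 = (R_Ax³/6 - M_Ax²/2 - M₀(x-a)²/2)/EI  [x>a] with R_A=-27/128, M_A=-15/16 = ((-27/128)·(64/5)³/6 - (-15/16)·(64/5)²/2 - (-3)·((64/5)-12)²/2)/5000 = 63/78125 m
Load 4 — applied couple M₀=9 kN·m at a=4 m (b=L-a=12):
  y_4 = (R_Ax³/6 - M_Ax²/2 - M₀(x-a)²/2)/EI  [x>a] with R_A=81/128, M_A=-27/16 = ((81/128)·(64/5)³/6 - (-27/16)·(64/5)²/2 - 9·((64/5)-4)²/2)/5000 = 171/78125 m
Superposition: y = Σ y_i = -1084862/9765625 m ≈ -0.111090 m

y(64/5) = -1084862/9765625 m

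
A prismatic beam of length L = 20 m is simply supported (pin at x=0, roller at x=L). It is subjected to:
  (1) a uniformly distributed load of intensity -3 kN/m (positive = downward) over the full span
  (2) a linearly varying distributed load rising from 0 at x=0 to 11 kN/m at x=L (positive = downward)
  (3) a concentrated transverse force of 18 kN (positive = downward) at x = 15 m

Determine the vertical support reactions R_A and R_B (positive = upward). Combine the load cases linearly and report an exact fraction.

R_A = 67/6 kN, R_B = 341/6 kN

Load 1 — uniform load w=-3 kN/m over full span:
  R_A = wL/2 = (-3)·20/2 = -30 kN
  R_B = wL/2 = (-3)·20/2 = -30 kN
Load 2 — triangular load w₀=11 kN/m (0→w₀ over full span):
  R_A = w₀L/6 = 11·20/6 = 110/3 kN
  R_B = w₀L/3 = 11·20/3 = 220/3 kN
Load 3 — point force P=18 kN at a=15 m (b=L-a=5):
  R_A = Pb/L = 18·5/20 = 9/2 kN
  R_B = Pa/L = 18·15/20 = 27/2 kN
Superposition: R_A = 67/6 kN, R_B = 341/6 kN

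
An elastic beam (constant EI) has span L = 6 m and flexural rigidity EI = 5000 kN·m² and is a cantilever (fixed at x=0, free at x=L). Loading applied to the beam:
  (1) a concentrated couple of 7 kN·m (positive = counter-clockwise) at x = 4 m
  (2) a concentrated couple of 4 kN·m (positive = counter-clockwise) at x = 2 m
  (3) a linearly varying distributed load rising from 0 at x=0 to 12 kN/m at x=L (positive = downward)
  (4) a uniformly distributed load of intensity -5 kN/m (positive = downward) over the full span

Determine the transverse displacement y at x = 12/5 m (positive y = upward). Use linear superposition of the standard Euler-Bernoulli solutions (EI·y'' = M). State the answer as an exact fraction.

y(12/5) = -204592/9765625 m

Load 1 — applied couple M₀=7 kN·m at a=4 m (b=L-a=2):
  y_1 = M₀x²/(2EI)  [x≤a] = 7·(12/5)²/(2·5000) = 63/15625 m
Load 2 — applied couple M₀=4 kN·m at a=2 m (b=L-a=4):
  y_2 = M₀a(2x-a)/(2EI)  [x>a] = 4·2·(2·(12/5)-2)/(2·5000) = 7/3125 m
Load 3 — triangular load w₀=12 kN/m (0→w₀ over full span):
  y_3 = (w₀Lx³/12-w₀L²x²/6-w₀x⁵/(120L))/EI = (12·6·(12/5)³/12-12·6²·(12/5)²/6-12·(12/5)⁵/(120·6))/5000 = -650592/9765625 m
Load 4 — uniform load w=-5 kN/m over full span:
  y_4 = -wx²(x²-4Lx+6L²)/(24EI) = -(-5)·(12/5)²·((12/5)²-4·6·(12/5)+6·6²)/(24·5000) = 3078/78125 m
Superposition: y = Σ y_i = -204592/9765625 m ≈ -0.020950 m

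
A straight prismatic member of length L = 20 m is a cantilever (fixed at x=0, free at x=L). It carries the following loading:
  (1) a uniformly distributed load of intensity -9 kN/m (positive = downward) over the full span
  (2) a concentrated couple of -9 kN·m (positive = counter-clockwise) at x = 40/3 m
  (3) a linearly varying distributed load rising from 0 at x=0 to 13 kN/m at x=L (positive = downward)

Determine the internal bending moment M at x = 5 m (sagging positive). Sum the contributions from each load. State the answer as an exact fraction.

Load 1 — uniform load w=-9 kN/m over full span:
  M_1 = -w(L-x)²/2 = -(-9)·(20-5)²/2 = 2025/2 kN·m
Load 2 — applied couple M₀=-9 kN·m at a=40/3 m (b=L-a=20/3):
  M_2 = M₀  [x≤a] = (-9) = -9 kN·m
Load 3 — triangular load w₀=13 kN/m (0→w₀ over full span):
  M_3 = w₀Lx/2 - w₀L²/3 - w₀x³/(6L) = 13·20·5/2 - 13·20²/3 - 13·5³/(6·20) = -8775/8 kN·m
Superposition: M = Σ M_i = -747/8 kN·m ≈ -93.375000 kN·m

M(5) = -747/8 kN·m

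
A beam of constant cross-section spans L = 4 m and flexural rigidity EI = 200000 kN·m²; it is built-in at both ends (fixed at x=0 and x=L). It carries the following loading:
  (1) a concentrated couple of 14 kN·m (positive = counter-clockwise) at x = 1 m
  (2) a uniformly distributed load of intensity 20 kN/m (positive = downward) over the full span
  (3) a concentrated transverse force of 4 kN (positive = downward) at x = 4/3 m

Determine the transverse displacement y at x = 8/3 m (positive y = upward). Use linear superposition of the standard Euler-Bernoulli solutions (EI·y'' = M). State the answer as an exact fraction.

y(8/3) = -3869/87480000 m

Load 1 — applied couple M₀=14 kN·m at a=1 m (b=L-a=3):
  y_1 = (R_Ax³/6 - M_Ax²/2 - M₀(x-a)²/2)/EI  [x>a] with R_A=63/16, M_A=-21/8 = ((63/16)·(8/3)³/6 - (-21/8)·(8/3)²/2 - 14·((8/3)-1)²/2)/200000 = 7/600000 m
Load 2 — uniform load w=20 kN/m over full span:
  y_2 = -wx²(L-x)²/(24EI) = -20·(8/3)²·(4-(8/3))²/(24·200000) = -8/151875 m
Load 3 — point force P=4 kN at a=4/3 m (b=L-a=8/3):
  y_3 = -Pa²(L-x)²(3bL-(3b+a)(L-x))/(6L³EI)  [x>a] = -4·(4/3)²·(4-(8/3))²·(3·(8/3)·4-(3·(8/3)+(4/3))·(4-(8/3)))/(6·4³·200000) = -22/6834375 m
Superposition: y = Σ y_i = -3869/87480000 m ≈ -0.000044 m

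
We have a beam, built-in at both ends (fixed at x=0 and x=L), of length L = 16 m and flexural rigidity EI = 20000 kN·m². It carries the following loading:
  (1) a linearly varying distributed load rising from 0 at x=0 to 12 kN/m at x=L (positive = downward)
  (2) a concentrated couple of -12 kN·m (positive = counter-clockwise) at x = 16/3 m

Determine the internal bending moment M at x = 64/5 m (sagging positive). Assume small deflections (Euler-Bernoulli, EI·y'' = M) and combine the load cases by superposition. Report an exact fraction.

M(64/5) = 412/125 kN·m

Load 1 — triangular load w₀=12 kN/m (0→w₀ over full span):
  M_1 = 3w₀Lx/20 - w₀L²/30 - w₀x³/(6L) = 3·12·16·(64/5)/20 - 12·16²/30 - 12·(64/5)³/(6·16) = 512/125 kN·m
Load 2 — applied couple M₀=-12 kN·m at a=16/3 m (b=L-a=32/3):
  M_2 = R_Ax - M_A - M₀  [x>a] with R_A=-1, M_A=0 = (-1)·(64/5) - 0 - (-12) = -4/5 kN·m
Superposition: M = Σ M_i = 412/125 kN·m ≈ 3.296000 kN·m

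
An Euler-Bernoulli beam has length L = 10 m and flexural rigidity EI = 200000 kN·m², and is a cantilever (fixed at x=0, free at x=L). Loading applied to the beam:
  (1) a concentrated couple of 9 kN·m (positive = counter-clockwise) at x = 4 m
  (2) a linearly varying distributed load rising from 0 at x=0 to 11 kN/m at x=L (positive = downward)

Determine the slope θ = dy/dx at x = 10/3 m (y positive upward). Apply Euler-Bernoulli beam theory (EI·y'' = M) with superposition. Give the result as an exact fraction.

Load 1 — applied couple M₀=9 kN·m at a=4 m (b=L-a=6):
  θ_1 = M₀x/EI  [x≤a] = 9·(10/3)/200000 = 3/20000 rad
Load 2 — triangular load w₀=11 kN/m (0→w₀ over full span):
  θ_2 = (w₀Lx²/4-w₀L²x/3-w₀x⁴/(24L))/EI = (11·10·(10/3)²/4-11·10²·(10/3)/3-11·(10/3)⁴/(24·10))/200000 = -1793/388800 rad
Superposition: θ = Σ θ_i = -43367/9720000 rad ≈ -0.004462 rad

θ(10/3) = -43367/9720000 rad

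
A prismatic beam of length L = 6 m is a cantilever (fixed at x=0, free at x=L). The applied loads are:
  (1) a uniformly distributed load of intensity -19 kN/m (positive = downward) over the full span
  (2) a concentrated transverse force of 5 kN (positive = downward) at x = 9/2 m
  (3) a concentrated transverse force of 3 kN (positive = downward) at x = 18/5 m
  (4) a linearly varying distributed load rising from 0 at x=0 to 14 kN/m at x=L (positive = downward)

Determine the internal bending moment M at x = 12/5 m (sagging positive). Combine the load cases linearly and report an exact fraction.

M(12/5) = 9111/250 kN·m

Load 1 — uniform load w=-19 kN/m over full span:
  M_1 = -w(L-x)²/2 = -(-19)·(6-(12/5))²/2 = 3078/25 kN·m
Load 2 — point force P=5 kN at a=9/2 m (b=L-a=3/2):
  M_2 = -P(a-x)  [x≤a] = -5·((9/2)-(12/5)) = -21/2 kN·m
Load 3 — point force P=3 kN at a=18/5 m (b=L-a=12/5):
  M_3 = -P(a-x)  [x≤a] = -3·((18/5)-(12/5)) = -18/5 kN·m
Load 4 — triangular load w₀=14 kN/m (0→w₀ over full span):
  M_4 = w₀Lx/2 - w₀L²/3 - w₀x³/(6L) = 14·6·(12/5)/2 - 14·6²/3 - 14·(12/5)³/(6·6) = -9072/125 kN·m
Superposition: M = Σ M_i = 9111/250 kN·m ≈ 36.444000 kN·m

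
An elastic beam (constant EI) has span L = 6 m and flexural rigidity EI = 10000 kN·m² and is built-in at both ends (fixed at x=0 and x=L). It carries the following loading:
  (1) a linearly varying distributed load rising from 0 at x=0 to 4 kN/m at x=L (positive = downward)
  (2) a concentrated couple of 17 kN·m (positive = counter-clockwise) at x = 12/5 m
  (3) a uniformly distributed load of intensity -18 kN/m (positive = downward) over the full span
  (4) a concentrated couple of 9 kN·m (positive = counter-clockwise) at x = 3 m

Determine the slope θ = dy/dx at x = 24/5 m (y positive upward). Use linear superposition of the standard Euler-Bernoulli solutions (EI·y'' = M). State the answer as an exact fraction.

Load 1 — triangular load w₀=4 kN/m (0→w₀ over full span):
  θ_1 = -w₀(2x(L-x)(L-2x)(x+2L)+x²(L-x)²)/(120LEI) = -4·(2·(24/5)·(6-(24/5))·(6-2·(24/5))·((24/5)+2·6)+(24/5)²·(6-(24/5))²)/(120·6·10000) = 144/390625 rad
Load 2 — applied couple M₀=17 kN·m at a=12/5 m (b=L-a=18/5):
  θ_2 = (R_Ax²/2 - M_Ax - M₀(x-a))/EI  [x>a] with R_A=102/25, M_A=51/25 = ((102/25)·(24/5)²/2 - (51/25)·(24/5) - 17·((24/5)-(12/5)))/10000 = -561/1562500 rad
Load 3 — uniform load w=-18 kN/m over full span:
  θ_3 = -wx(L-x)(L-2x)/(12EI) = -(-18)·(24/5)·(6-(24/5))·(6-2·(24/5))/(12·10000) = -243/78125 rad
Load 4 — applied couple M₀=9 kN·m at a=3 m (b=L-a=3):
  θ_4 = (R_Ax²/2 - M_Ax - M₀(x-a))/EI  [x>a] with R_A=9/4, M_A=9/4 = ((9/4)·(24/5)²/2 - (9/4)·(24/5) - 9·((24/5)-3))/10000 = -27/250000 rad
Superposition: θ = Σ θ_i = -4011/1250000 rad ≈ -0.003209 rad

θ(24/5) = -4011/1250000 rad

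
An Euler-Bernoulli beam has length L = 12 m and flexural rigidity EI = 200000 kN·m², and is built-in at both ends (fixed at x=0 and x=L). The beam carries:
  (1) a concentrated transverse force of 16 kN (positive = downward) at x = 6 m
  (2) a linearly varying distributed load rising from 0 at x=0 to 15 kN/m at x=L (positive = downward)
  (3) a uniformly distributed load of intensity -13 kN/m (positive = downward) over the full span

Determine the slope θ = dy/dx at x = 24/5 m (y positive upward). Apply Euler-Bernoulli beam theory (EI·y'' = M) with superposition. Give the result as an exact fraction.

θ(24/5) = 9/390625 rad

Load 1 — point force P=16 kN at a=6 m (b=L-a=6):
  θ_1 = -Pb²x(2aL-(3a+b)x)/(2L³EI)  [x≤a] = -16·6²·(24/5)·(2·6·12-(3·6+6)·(24/5))/(2·12³·200000) = -9/78125 rad
Load 2 — triangular load w₀=15 kN/m (0→w₀ over full span):
  θ_2 = -w₀(2x(L-x)(L-2x)(x+2L)+x²(L-x)²)/(120LEI) = -15·(2·(24/5)·(12-(24/5))·(12-2·(24/5))·((24/5)+2·12)+(24/5)²·(12-(24/5))²)/(120·12·200000) = -243/781250 rad
Load 3 — uniform load w=-13 kN/m over full span:
  θ_3 = -wx(L-x)(L-2x)/(12EI) = -(-13)·(24/5)·(12-(24/5))·(12-2·(24/5))/(12·200000) = 351/781250 rad
Superposition: θ = Σ θ_i = 9/390625 rad ≈ 0.000023 rad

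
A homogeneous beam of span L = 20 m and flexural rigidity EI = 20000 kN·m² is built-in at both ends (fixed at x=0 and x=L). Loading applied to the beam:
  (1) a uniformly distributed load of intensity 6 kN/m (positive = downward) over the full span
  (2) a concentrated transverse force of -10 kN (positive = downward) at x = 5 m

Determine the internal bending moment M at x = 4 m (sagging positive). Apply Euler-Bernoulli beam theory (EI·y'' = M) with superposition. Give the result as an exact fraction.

Load 1 — uniform load w=6 kN/m over full span:
  M_1 = wLx/2 - wL²/12 - wx²/2 = 6·20·4/2 - 6·20²/12 - 6·4²/2 = -8 kN·m
Load 2 — point force P=-10 kN at a=5 m (b=L-a=15):
  M_2 = Pb²(3a+b)x/L³ - Pab²/L²  [x≤a] = (-10)·15²·(3·5+15)·4/20³ - (-10)·5·15²/20² = -45/8 kN·m
Superposition: M = Σ M_i = -109/8 kN·m ≈ -13.625000 kN·m

M(4) = -109/8 kN·m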